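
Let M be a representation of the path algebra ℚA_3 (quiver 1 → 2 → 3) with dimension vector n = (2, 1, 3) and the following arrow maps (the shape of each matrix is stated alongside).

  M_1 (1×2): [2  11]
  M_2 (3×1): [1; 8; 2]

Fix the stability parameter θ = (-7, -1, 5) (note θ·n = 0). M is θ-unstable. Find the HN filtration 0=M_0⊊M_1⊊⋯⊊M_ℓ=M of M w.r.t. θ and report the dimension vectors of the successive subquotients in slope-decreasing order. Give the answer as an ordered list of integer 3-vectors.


Interval decomposition of M: I[1,1], I[1,3], I[3,3]^2.
HN type (ℓ=3): μ^(1)=5; μ^(2)=-1; μ^(3)=-7

((0, 0, 3); (0, 1, 0); (2, 0, 0))


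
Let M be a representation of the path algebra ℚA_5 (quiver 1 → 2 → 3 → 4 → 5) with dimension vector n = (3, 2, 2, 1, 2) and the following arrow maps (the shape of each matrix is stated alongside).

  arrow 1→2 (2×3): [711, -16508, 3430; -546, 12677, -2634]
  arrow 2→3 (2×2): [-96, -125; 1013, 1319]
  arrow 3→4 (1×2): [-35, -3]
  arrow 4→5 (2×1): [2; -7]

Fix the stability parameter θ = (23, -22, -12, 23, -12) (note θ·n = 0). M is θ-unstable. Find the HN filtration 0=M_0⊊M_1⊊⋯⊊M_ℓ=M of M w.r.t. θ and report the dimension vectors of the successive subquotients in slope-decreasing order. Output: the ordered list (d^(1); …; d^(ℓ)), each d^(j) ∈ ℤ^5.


Barcode: M ≅ I[1,1], I[1,3], I[1,5], I[5,5]. HN layers by μ_θ (4 steps, strictly decreasing):
  μ^(1)=23; μ^(2)=11/2; μ^(3)=-11/3; μ^(4)=-12

((1, 0, 0, 0, 0); (0, 0, 0, 1, 1); (2, 2, 2, 0, 0); (0, 0, 0, 0, 1))


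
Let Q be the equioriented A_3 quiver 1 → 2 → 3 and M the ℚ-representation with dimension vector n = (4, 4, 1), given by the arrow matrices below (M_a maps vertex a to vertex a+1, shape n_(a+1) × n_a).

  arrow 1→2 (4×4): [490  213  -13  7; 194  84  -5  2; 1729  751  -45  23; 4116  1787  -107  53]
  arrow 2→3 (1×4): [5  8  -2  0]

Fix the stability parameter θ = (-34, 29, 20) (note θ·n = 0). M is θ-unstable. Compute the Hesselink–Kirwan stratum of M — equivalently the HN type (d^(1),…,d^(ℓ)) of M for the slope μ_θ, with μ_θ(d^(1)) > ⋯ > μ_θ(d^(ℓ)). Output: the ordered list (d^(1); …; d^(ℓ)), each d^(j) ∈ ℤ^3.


Barcode: M ≅ I[1,1], I[1,2]^2, I[1,3], I[2,2]. HN layers by μ_θ (3 steps, strictly decreasing):
  μ^(1)=29; μ^(2)=49/2; μ^(3)=-34

((0, 3, 0); (0, 1, 1); (4, 0, 0))


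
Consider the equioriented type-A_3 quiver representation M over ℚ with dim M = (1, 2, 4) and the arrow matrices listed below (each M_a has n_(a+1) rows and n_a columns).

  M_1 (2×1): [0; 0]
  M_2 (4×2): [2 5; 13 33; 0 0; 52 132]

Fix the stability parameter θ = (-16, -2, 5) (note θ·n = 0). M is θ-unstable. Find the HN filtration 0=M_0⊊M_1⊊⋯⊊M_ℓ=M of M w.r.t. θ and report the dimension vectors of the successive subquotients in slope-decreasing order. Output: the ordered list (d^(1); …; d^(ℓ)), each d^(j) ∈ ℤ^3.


Via rank(M_{q-1}∘⋯∘M_p): M ≅ I[1,1], I[2,3]^2, I[3,3]^2.
μ_θ-semistable layers: μ^(1)=5; μ^(2)=-2; μ^(3)=-16

((0, 0, 4); (0, 2, 0); (1, 0, 0))


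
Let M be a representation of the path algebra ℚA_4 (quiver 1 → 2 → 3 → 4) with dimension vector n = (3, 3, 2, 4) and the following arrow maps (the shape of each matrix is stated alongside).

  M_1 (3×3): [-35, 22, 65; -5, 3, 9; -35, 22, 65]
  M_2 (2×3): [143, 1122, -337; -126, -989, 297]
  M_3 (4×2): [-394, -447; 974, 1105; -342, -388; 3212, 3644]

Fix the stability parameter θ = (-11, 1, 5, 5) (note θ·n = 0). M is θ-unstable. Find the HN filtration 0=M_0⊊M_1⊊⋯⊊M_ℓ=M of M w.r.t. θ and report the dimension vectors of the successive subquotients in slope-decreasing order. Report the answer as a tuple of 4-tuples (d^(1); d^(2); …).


Interval decomposition of M: I[1,1], I[1,4]^2, I[2,2], I[4,4]^2.
HN type (ℓ=3): μ^(1)=5; μ^(2)=1; μ^(3)=-11

((0, 0, 2, 4); (0, 3, 0, 0); (3, 0, 0, 0))


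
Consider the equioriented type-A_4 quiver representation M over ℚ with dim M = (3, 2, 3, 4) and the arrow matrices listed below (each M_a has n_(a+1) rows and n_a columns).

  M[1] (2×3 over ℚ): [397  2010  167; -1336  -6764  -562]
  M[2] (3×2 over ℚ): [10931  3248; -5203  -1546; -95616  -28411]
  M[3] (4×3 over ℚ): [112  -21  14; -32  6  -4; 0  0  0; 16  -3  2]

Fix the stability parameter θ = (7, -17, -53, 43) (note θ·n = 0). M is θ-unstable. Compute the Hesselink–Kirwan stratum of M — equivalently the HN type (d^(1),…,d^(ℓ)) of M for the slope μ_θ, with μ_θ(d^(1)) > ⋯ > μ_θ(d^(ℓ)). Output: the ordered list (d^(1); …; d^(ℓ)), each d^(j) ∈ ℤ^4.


Via rank(M_{q-1}∘⋯∘M_p): M ≅ I[1,1], I[1,3], I[1,4], I[3,3], I[4,4]^3.
μ_θ-semistable layers: μ^(1)=43; μ^(2)=7; μ^(3)=-21; μ^(4)=-53

((0, 0, 0, 4); (1, 0, 0, 0); (2, 2, 2, 0); (0, 0, 1, 0))


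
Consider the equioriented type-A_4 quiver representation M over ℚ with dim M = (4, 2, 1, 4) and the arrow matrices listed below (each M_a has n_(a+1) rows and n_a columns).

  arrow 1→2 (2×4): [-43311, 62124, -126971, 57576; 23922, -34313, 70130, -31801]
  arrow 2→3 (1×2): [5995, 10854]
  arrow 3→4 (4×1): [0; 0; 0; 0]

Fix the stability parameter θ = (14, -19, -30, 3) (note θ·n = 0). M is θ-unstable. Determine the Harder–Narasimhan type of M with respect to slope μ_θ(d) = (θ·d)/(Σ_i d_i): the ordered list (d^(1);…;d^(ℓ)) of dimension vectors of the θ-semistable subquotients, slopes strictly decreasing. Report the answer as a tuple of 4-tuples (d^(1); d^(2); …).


Barcode: M ≅ I[1,1]^2, I[1,2], I[1,3], I[4,4]^4. HN layers by μ_θ (4 steps, strictly decreasing):
  μ^(1)=14; μ^(2)=3; μ^(3)=-5/2; μ^(4)=-35/3

((2, 0, 0, 0); (0, 0, 0, 4); (1, 1, 0, 0); (1, 1, 1, 0))


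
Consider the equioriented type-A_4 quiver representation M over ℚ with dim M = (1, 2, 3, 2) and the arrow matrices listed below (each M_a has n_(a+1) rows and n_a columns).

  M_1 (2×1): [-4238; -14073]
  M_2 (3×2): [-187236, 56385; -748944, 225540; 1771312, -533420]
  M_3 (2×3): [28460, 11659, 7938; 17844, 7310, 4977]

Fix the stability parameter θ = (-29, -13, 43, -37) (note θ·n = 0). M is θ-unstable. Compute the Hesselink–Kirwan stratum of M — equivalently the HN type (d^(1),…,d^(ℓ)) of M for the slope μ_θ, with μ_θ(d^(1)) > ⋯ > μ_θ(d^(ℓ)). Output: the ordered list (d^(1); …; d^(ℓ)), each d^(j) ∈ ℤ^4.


Via rank(M_{q-1}∘⋯∘M_p): M ≅ I[1,3], I[2,2], I[3,4]^2.
μ_θ-semistable layers: μ^(1)=43; μ^(2)=3; μ^(3)=-13; μ^(4)=-29

((0, 0, 1, 0); (0, 0, 2, 2); (0, 2, 0, 0); (1, 0, 0, 0))


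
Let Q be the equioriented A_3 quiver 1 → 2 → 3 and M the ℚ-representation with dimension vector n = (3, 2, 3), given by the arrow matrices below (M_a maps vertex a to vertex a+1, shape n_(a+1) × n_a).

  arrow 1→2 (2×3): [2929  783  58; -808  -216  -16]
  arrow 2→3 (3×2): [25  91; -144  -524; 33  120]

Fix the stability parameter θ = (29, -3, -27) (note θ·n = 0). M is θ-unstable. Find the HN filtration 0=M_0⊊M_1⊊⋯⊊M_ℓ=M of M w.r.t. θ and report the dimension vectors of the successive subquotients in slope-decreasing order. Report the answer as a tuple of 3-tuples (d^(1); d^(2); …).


Barcode: M ≅ I[1,1]^2, I[1,3], I[2,3], I[3,3]. HN layers by μ_θ (4 steps, strictly decreasing):
  μ^(1)=29; μ^(2)=-1/3; μ^(3)=-15; μ^(4)=-27

((2, 0, 0); (1, 1, 1); (0, 1, 1); (0, 0, 1))


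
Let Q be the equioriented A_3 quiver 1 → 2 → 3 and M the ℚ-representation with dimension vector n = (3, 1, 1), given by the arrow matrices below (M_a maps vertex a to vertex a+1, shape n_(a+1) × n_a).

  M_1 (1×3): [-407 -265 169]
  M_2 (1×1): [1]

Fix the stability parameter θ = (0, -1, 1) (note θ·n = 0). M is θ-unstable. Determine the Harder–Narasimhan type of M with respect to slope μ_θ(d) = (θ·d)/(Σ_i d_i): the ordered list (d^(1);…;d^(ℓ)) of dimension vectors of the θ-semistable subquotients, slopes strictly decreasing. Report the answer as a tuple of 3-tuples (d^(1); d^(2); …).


Via rank(M_{q-1}∘⋯∘M_p): M ≅ I[1,1]^2, I[1,3].
μ_θ-semistable layers: μ^(1)=1; μ^(2)=0; μ^(3)=-1/2

((0, 0, 1); (2, 0, 0); (1, 1, 0))


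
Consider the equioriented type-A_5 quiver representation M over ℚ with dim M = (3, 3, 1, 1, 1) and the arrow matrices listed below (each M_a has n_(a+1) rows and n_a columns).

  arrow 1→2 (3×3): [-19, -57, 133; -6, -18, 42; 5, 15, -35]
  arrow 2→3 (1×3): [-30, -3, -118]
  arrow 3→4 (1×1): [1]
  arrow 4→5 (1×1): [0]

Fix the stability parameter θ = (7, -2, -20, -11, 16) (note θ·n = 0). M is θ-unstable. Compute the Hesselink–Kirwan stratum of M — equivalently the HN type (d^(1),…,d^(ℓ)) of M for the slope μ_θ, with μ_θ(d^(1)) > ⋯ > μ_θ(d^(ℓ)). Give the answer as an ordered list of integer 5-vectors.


Via rank(M_{q-1}∘⋯∘M_p): M ≅ I[1,1]^2, I[1,4], I[2,2]^2, I[5,5].
μ_θ-semistable layers: μ^(1)=16; μ^(2)=7; μ^(3)=-2; μ^(4)=-13/2

((0, 0, 0, 0, 1); (2, 0, 0, 0, 0); (0, 2, 0, 0, 0); (1, 1, 1, 1, 0))


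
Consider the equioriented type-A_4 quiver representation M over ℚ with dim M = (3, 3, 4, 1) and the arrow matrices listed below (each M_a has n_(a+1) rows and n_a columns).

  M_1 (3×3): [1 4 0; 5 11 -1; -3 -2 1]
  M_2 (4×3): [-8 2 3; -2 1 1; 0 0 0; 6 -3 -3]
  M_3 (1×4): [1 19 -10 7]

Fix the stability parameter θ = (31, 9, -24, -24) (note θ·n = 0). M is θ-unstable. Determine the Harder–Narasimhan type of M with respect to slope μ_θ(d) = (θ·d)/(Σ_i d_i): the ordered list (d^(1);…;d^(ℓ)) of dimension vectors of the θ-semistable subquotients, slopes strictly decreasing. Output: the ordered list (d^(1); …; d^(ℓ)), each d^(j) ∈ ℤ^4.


Interval decomposition of M: I[1,2], I[1,3], I[1,4], I[3,3]^2.
HN type (ℓ=4): μ^(1)=20; μ^(2)=16/3; μ^(3)=-2; μ^(4)=-24

((1, 1, 0, 0); (1, 1, 1, 0); (1, 1, 1, 1); (0, 0, 2, 0))


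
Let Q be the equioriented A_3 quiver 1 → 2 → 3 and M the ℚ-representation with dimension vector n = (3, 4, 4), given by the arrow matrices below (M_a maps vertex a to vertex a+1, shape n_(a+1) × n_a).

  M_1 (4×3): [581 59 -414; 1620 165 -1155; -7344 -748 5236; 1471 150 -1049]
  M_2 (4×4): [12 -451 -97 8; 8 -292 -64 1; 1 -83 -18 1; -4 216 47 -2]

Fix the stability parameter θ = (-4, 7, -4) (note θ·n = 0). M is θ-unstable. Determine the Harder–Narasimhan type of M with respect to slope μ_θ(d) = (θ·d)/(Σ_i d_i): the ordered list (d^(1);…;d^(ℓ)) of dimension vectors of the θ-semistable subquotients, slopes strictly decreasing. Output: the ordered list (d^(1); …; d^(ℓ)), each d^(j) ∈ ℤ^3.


Interval decomposition of M: I[1,1], I[1,3]^2, I[2,3]^2.
HN type (ℓ=2): μ^(1)=3/2; μ^(2)=-4

((0, 4, 4); (3, 0, 0))


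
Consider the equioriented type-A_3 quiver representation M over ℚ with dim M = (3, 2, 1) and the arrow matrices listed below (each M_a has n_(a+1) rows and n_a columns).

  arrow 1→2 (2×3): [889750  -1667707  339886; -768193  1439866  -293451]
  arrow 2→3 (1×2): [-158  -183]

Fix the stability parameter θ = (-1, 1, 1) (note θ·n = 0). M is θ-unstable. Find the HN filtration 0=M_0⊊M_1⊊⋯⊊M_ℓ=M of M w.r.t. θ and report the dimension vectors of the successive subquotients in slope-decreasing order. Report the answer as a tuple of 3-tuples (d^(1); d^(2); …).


Interval decomposition of M: I[1,1], I[1,2], I[1,3].
HN type (ℓ=2): μ^(1)=1; μ^(2)=-1

((0, 2, 1); (3, 0, 0))


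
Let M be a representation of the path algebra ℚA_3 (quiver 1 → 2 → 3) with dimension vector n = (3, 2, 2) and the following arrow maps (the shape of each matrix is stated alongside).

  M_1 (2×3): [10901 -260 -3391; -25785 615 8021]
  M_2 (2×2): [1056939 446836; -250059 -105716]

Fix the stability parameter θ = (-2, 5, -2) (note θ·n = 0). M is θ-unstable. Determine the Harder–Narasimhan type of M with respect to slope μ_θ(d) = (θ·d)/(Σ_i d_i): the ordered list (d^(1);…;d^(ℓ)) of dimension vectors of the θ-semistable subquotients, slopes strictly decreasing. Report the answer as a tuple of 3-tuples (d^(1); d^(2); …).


Barcode: M ≅ I[1,1], I[1,2], I[1,3], I[3,3]. HN layers by μ_θ (3 steps, strictly decreasing):
  μ^(1)=5; μ^(2)=3/2; μ^(3)=-2

((0, 1, 0); (0, 1, 1); (3, 0, 1))


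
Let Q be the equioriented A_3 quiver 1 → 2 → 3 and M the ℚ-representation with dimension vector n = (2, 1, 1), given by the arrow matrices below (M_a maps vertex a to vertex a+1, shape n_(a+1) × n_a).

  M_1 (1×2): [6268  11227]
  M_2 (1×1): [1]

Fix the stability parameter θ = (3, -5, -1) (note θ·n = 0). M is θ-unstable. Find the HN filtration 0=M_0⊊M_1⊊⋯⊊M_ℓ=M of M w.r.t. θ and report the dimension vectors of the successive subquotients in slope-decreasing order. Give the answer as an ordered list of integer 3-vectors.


Via rank(M_{q-1}∘⋯∘M_p): M ≅ I[1,1], I[1,3].
μ_θ-semistable layers: μ^(1)=3; μ^(2)=-1

((1, 0, 0); (1, 1, 1))


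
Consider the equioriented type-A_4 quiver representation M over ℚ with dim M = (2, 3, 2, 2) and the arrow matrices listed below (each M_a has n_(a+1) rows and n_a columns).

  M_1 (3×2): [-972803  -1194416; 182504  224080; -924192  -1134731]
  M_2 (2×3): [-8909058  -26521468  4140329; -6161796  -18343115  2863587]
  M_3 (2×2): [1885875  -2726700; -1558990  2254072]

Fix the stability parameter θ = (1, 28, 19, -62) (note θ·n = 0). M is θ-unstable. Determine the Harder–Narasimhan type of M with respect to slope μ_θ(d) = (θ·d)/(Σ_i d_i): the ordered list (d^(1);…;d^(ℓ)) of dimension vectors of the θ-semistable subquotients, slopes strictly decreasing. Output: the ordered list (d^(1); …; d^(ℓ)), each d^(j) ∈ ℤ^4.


Barcode: M ≅ I[1,3], I[1,4], I[2,2], I[4,4]. HN layers by μ_θ (5 steps, strictly decreasing):
  μ^(1)=28; μ^(2)=47/2; μ^(3)=1; μ^(4)=-7/2; μ^(5)=-62

((0, 1, 0, 0); (0, 1, 1, 0); (1, 0, 0, 0); (1, 1, 1, 1); (0, 0, 0, 1))


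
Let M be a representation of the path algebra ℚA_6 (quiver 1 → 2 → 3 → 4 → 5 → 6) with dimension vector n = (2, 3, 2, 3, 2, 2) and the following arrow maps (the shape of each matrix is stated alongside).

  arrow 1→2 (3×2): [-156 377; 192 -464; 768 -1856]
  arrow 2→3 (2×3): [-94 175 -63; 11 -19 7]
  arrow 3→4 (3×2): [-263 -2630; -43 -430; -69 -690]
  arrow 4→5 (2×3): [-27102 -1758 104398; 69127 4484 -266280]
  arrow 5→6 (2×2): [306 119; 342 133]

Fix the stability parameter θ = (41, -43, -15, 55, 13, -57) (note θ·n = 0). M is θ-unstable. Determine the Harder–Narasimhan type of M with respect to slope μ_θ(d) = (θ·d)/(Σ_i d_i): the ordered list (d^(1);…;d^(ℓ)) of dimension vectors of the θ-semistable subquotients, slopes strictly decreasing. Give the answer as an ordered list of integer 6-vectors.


Interval decomposition of M: I[1,1], I[1,3], I[2,2], I[2,6], I[4,4], I[4,5], I[6,6].
HN type (ℓ=8): μ^(1)=55; μ^(2)=41; μ^(3)=34; μ^(4)=11/3; μ^(5)=-17/3; μ^(6)=-15; μ^(7)=-43; μ^(8)=-57

((0, 0, 0, 1, 0, 0); (1, 0, 0, 0, 0, 0); (0, 0, 0, 1, 1, 0); (0, 0, 0, 1, 1, 1); (1, 1, 1, 0, 0, 0); (0, 0, 1, 0, 0, 0); (0, 2, 0, 0, 0, 0); (0, 0, 0, 0, 0, 1))


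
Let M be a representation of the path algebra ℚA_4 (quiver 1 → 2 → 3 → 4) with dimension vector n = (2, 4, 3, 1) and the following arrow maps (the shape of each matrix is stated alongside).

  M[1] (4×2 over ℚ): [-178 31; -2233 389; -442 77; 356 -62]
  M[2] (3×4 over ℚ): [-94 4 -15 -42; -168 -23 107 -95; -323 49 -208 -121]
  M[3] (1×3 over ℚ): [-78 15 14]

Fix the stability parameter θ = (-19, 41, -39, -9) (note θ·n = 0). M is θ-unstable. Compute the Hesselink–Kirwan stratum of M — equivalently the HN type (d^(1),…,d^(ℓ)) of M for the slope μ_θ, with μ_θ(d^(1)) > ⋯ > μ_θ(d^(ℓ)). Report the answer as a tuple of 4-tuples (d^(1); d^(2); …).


Via rank(M_{q-1}∘⋯∘M_p): M ≅ I[1,3], I[1,4], I[2,2], I[2,3].
μ_θ-semistable layers: μ^(1)=41; μ^(2)=1; μ^(3)=-7/3; μ^(4)=-19

((0, 1, 0, 0); (0, 2, 2, 0); (0, 1, 1, 1); (2, 0, 0, 0))


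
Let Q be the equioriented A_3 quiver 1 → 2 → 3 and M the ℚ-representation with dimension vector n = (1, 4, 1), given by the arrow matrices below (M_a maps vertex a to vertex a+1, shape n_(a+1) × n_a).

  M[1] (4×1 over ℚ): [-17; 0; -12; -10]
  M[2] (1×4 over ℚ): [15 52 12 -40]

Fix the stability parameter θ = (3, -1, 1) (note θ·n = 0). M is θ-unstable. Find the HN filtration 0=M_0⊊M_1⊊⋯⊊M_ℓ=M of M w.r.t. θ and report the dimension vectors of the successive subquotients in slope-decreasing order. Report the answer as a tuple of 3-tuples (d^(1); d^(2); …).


Barcode: M ≅ I[1,3], I[2,2]^3. HN layers by μ_θ (2 steps, strictly decreasing):
  μ^(1)=1; μ^(2)=-1

((1, 1, 1); (0, 3, 0))


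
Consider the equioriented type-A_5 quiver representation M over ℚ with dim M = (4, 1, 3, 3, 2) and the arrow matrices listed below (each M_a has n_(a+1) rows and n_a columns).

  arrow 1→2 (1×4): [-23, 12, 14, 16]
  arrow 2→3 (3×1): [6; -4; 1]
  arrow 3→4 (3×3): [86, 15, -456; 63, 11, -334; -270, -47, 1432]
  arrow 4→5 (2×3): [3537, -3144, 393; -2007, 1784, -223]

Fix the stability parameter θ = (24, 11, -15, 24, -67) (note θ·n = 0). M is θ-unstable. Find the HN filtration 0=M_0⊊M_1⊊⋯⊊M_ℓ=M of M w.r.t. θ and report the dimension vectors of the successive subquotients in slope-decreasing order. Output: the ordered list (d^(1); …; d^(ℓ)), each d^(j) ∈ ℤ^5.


Via rank(M_{q-1}∘⋯∘M_p): M ≅ I[1,1]^3, I[1,3], I[3,4]^2, I[4,5], I[5,5].
μ_θ-semistable layers: μ^(1)=24; μ^(2)=20/3; μ^(3)=-15; μ^(4)=-43/2; μ^(5)=-67

((3, 0, 0, 2, 0); (1, 1, 1, 0, 0); (0, 0, 2, 0, 0); (0, 0, 0, 1, 1); (0, 0, 0, 0, 1))


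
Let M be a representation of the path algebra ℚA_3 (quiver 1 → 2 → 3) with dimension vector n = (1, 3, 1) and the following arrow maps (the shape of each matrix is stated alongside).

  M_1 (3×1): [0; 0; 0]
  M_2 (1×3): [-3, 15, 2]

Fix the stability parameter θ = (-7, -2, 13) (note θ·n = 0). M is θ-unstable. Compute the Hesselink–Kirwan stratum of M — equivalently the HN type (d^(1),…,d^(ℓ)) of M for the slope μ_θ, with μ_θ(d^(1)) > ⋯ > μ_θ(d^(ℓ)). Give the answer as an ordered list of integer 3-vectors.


Via rank(M_{q-1}∘⋯∘M_p): M ≅ I[1,1], I[2,2]^2, I[2,3].
μ_θ-semistable layers: μ^(1)=13; μ^(2)=-2; μ^(3)=-7

((0, 0, 1); (0, 3, 0); (1, 0, 0))


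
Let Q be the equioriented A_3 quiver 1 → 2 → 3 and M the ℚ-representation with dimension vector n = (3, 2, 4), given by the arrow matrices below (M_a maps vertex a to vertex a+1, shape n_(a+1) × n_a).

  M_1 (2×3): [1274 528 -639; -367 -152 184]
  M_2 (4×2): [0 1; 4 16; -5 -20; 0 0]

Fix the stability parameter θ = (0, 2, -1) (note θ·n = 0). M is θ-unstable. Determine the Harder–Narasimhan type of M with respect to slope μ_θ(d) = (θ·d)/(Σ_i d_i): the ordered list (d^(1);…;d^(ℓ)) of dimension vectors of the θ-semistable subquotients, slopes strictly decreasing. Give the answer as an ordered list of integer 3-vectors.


Barcode: M ≅ I[1,1], I[1,3]^2, I[3,3]^2. HN layers by μ_θ (3 steps, strictly decreasing):
  μ^(1)=1/2; μ^(2)=0; μ^(3)=-1

((0, 2, 2); (3, 0, 0); (0, 0, 2))


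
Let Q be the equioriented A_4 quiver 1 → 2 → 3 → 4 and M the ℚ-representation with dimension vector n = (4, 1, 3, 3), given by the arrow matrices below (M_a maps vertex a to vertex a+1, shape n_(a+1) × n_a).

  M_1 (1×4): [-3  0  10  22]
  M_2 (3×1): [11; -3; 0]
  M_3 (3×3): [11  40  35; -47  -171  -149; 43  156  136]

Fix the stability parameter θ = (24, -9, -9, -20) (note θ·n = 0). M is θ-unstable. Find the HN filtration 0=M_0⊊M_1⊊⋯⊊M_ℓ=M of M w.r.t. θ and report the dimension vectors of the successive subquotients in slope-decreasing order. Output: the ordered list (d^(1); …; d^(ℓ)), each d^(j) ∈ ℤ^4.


Interval decomposition of M: I[1,1]^3, I[1,4], I[3,4]^2.
HN type (ℓ=3): μ^(1)=24; μ^(2)=-7/2; μ^(3)=-29/2

((3, 0, 0, 0); (1, 1, 1, 1); (0, 0, 2, 2))


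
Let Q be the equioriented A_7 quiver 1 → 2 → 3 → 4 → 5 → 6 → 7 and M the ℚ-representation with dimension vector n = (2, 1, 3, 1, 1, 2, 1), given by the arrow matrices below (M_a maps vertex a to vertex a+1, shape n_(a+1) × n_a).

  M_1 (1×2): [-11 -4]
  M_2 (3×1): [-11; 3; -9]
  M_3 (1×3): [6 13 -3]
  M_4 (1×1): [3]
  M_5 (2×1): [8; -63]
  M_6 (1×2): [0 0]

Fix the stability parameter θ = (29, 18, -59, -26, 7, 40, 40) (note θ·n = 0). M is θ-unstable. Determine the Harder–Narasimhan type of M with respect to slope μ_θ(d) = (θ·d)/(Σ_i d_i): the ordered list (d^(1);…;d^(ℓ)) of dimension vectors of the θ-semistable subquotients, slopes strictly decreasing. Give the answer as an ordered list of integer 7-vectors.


Interval decomposition of M: I[1,1], I[1,3], I[3,3], I[3,6], I[6,6], I[7,7].
HN type (ℓ=6): μ^(1)=40; μ^(2)=29; μ^(3)=7; μ^(4)=-4; μ^(5)=-26; μ^(6)=-59

((0, 0, 0, 0, 0, 2, 1); (1, 0, 0, 0, 0, 0, 0); (0, 0, 0, 0, 1, 0, 0); (1, 1, 1, 0, 0, 0, 0); (0, 0, 0, 1, 0, 0, 0); (0, 0, 2, 0, 0, 0, 0))


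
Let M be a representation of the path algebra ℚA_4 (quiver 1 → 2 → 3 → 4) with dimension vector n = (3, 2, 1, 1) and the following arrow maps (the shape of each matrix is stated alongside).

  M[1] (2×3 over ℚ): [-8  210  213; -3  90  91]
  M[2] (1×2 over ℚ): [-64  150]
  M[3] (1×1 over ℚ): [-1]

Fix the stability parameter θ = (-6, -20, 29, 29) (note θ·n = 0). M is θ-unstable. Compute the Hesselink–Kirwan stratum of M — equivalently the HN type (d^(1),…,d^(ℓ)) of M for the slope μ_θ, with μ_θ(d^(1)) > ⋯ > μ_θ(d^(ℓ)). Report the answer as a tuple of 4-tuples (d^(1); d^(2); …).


Via rank(M_{q-1}∘⋯∘M_p): M ≅ I[1,1], I[1,2], I[1,4].
μ_θ-semistable layers: μ^(1)=29; μ^(2)=-6; μ^(3)=-13

((0, 0, 1, 1); (1, 0, 0, 0); (2, 2, 0, 0))


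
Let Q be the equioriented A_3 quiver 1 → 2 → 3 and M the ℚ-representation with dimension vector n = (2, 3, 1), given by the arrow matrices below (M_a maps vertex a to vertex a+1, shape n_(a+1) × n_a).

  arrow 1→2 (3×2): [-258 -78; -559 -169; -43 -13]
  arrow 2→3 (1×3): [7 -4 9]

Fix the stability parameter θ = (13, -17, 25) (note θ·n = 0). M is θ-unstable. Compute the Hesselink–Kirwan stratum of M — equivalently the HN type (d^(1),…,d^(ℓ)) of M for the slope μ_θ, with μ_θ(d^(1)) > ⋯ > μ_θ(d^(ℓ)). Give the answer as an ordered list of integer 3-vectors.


Interval decomposition of M: I[1,1], I[1,3], I[2,2]^2.
HN type (ℓ=4): μ^(1)=25; μ^(2)=13; μ^(3)=-2; μ^(4)=-17

((0, 0, 1); (1, 0, 0); (1, 1, 0); (0, 2, 0))


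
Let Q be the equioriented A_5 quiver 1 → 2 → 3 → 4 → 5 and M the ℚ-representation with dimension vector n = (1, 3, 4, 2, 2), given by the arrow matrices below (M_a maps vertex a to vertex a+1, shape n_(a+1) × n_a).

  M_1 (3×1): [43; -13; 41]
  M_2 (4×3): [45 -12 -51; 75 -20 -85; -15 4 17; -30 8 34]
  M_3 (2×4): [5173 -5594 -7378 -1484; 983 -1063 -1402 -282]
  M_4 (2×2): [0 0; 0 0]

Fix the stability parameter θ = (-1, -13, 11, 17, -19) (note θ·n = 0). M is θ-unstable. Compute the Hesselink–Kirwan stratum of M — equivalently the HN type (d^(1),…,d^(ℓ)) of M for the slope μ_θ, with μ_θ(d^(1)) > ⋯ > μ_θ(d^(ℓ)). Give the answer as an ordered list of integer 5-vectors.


Barcode: M ≅ I[1,2], I[2,2], I[2,4], I[3,3]^2, I[3,4], I[5,5]^2. HN layers by μ_θ (5 steps, strictly decreasing):
  μ^(1)=17; μ^(2)=11; μ^(3)=-7; μ^(4)=-13; μ^(5)=-19

((0, 0, 0, 2, 0); (0, 0, 4, 0, 0); (1, 1, 0, 0, 0); (0, 2, 0, 0, 0); (0, 0, 0, 0, 2))


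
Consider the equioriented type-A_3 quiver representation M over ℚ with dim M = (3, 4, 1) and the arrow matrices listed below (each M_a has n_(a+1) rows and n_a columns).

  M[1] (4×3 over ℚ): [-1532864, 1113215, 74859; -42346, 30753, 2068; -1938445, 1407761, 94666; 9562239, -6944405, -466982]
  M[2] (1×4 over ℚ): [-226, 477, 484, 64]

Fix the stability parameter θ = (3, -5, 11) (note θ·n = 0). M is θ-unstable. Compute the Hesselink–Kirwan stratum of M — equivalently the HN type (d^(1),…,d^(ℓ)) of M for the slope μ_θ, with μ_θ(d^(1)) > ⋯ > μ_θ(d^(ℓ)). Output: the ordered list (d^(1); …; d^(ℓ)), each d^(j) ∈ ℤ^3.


Via rank(M_{q-1}∘⋯∘M_p): M ≅ I[1,2]^2, I[1,3], I[2,2].
μ_θ-semistable layers: μ^(1)=11; μ^(2)=-1; μ^(3)=-5

((0, 0, 1); (3, 3, 0); (0, 1, 0))


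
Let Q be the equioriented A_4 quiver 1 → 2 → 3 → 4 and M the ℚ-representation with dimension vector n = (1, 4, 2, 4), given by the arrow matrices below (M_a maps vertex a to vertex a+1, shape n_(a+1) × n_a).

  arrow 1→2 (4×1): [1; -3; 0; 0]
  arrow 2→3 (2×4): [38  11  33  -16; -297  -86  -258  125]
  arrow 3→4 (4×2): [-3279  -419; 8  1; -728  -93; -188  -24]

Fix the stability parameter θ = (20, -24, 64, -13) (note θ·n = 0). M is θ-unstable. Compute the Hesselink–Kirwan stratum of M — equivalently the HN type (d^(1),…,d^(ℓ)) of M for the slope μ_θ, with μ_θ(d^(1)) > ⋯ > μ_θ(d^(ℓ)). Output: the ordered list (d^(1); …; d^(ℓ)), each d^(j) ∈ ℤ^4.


Interval decomposition of M: I[1,4], I[2,2]^2, I[2,4], I[4,4]^2.
HN type (ℓ=4): μ^(1)=51/2; μ^(2)=-2; μ^(3)=-13; μ^(4)=-24

((0, 0, 2, 2); (1, 1, 0, 0); (0, 0, 0, 2); (0, 3, 0, 0))


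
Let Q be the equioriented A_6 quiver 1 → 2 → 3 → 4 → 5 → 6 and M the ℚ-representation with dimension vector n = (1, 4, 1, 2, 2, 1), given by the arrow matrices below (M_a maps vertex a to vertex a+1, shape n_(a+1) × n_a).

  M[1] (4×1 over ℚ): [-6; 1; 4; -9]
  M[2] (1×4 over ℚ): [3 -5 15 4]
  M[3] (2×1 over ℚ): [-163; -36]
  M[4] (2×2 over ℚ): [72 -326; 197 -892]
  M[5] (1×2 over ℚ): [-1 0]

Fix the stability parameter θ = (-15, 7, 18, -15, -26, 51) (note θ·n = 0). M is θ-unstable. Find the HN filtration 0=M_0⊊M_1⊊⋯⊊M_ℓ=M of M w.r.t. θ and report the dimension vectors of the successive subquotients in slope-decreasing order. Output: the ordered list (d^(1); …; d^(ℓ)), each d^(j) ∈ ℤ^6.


Barcode: M ≅ I[1,5], I[2,2]^3, I[4,6]. HN layers by μ_θ (5 steps, strictly decreasing):
  μ^(1)=51; μ^(2)=7; μ^(3)=-4; μ^(4)=-15; μ^(5)=-41/2

((0, 0, 0, 0, 0, 1); (0, 3, 0, 0, 0, 0); (0, 1, 1, 1, 1, 0); (1, 0, 0, 0, 0, 0); (0, 0, 0, 1, 1, 0))


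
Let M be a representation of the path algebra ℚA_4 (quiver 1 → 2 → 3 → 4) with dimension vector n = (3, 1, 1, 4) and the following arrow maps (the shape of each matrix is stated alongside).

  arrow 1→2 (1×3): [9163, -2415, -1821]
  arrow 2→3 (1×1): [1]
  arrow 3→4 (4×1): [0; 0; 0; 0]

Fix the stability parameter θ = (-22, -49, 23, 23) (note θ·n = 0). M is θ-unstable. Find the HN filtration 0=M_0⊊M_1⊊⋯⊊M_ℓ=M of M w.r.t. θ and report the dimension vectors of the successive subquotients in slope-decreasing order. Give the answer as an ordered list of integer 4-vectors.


Interval decomposition of M: I[1,1]^2, I[1,3], I[4,4]^4.
HN type (ℓ=3): μ^(1)=23; μ^(2)=-22; μ^(3)=-71/2

((0, 0, 1, 4); (2, 0, 0, 0); (1, 1, 0, 0))


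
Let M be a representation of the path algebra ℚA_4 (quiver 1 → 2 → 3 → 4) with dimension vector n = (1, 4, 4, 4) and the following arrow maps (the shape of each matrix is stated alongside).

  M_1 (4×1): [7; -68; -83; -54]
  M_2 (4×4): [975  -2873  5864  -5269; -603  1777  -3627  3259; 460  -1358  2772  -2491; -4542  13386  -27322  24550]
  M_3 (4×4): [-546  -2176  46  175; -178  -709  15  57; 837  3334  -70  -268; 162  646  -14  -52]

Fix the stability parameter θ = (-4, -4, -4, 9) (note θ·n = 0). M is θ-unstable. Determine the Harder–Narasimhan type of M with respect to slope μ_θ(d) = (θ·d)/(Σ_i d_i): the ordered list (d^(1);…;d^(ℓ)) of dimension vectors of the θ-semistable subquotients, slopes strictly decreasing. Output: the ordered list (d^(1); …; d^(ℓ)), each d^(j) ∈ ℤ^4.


Barcode: M ≅ I[1,4], I[2,2], I[2,3], I[2,4], I[3,4], I[4,4]. HN layers by μ_θ (2 steps, strictly decreasing):
  μ^(1)=9; μ^(2)=-4

((0, 0, 0, 4); (1, 4, 4, 0))


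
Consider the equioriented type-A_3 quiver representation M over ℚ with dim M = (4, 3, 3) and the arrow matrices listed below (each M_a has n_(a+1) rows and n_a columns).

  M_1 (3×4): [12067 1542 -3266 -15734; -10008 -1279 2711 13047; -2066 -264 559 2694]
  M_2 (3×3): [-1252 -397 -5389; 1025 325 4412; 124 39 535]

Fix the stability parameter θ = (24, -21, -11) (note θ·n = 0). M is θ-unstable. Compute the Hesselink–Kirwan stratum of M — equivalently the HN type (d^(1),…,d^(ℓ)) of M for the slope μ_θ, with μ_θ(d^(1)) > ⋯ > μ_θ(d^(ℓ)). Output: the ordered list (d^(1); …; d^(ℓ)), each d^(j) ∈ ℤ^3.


Barcode: M ≅ I[1,1], I[1,2], I[1,3]^2, I[3,3]. HN layers by μ_θ (4 steps, strictly decreasing):
  μ^(1)=24; μ^(2)=3/2; μ^(3)=-8/3; μ^(4)=-11

((1, 0, 0); (1, 1, 0); (2, 2, 2); (0, 0, 1))


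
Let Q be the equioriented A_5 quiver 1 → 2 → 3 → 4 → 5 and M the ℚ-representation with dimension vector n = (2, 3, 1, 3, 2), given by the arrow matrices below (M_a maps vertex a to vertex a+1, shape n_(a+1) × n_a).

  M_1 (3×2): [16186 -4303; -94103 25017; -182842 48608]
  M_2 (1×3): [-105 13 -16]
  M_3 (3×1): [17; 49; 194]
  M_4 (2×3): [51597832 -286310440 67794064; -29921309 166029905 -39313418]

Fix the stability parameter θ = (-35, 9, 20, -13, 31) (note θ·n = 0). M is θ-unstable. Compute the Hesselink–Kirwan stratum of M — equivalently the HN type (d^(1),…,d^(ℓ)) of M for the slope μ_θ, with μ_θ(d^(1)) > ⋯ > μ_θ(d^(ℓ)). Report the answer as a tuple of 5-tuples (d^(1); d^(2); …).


Interval decomposition of M: I[1,2], I[1,4], I[2,2], I[4,4], I[4,5], I[5,5].
HN type (ℓ=5): μ^(1)=31; μ^(2)=9; μ^(3)=16/3; μ^(4)=-13; μ^(5)=-35

((0, 0, 0, 0, 2); (0, 2, 0, 0, 0); (0, 1, 1, 1, 0); (0, 0, 0, 2, 0); (2, 0, 0, 0, 0))


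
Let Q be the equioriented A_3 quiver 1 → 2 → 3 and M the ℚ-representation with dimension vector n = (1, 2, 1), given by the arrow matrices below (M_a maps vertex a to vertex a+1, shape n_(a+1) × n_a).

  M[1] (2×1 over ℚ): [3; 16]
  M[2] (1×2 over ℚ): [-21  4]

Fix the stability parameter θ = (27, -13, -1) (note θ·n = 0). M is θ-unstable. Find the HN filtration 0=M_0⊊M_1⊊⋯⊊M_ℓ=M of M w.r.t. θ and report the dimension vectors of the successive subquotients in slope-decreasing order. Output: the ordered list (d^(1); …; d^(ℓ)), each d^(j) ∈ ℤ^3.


Barcode: M ≅ I[1,3], I[2,2]. HN layers by μ_θ (2 steps, strictly decreasing):
  μ^(1)=13/3; μ^(2)=-13

((1, 1, 1); (0, 1, 0))


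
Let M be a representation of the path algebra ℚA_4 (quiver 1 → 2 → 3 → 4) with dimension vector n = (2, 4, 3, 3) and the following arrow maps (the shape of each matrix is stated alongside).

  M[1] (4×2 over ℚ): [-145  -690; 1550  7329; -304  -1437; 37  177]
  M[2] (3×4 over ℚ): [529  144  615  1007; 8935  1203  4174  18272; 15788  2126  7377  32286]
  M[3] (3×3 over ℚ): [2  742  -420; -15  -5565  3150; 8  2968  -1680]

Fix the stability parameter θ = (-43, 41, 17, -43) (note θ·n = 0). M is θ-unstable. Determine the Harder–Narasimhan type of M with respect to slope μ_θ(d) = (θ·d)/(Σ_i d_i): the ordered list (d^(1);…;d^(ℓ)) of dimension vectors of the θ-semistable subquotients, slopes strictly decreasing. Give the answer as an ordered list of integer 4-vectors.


Interval decomposition of M: I[1,3], I[1,4], I[2,2], I[2,3], I[4,4]^2.
HN type (ℓ=4): μ^(1)=41; μ^(2)=29; μ^(3)=5; μ^(4)=-43

((0, 1, 0, 0); (0, 2, 2, 0); (0, 1, 1, 1); (2, 0, 0, 2))


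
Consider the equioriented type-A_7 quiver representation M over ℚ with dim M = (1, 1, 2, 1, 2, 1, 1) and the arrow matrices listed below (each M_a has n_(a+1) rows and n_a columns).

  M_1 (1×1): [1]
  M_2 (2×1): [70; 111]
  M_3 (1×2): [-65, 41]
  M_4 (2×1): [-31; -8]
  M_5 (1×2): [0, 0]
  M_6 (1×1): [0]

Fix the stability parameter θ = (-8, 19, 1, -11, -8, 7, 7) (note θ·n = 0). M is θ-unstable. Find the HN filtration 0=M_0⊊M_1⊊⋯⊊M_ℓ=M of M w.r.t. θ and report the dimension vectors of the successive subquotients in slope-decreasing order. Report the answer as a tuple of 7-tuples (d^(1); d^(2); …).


Via rank(M_{q-1}∘⋯∘M_p): M ≅ I[1,5], I[3,3], I[5,5], I[6,6], I[7,7].
μ_θ-semistable layers: μ^(1)=7; μ^(2)=1; μ^(3)=1/4; μ^(4)=-8

((0, 0, 0, 0, 0, 1, 1); (0, 0, 1, 0, 0, 0, 0); (0, 1, 1, 1, 1, 0, 0); (1, 0, 0, 0, 1, 0, 0))


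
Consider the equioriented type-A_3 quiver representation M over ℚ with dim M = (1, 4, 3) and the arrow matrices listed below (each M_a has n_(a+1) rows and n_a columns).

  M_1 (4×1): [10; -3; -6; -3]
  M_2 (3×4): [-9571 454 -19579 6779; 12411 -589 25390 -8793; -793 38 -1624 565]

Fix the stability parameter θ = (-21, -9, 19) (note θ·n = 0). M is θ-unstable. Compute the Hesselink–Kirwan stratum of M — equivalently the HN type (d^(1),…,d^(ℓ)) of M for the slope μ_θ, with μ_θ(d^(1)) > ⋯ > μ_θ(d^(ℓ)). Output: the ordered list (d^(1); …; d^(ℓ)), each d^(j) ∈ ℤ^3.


Barcode: M ≅ I[1,3], I[2,2], I[2,3]^2. HN layers by μ_θ (3 steps, strictly decreasing):
  μ^(1)=19; μ^(2)=-9; μ^(3)=-21

((0, 0, 3); (0, 4, 0); (1, 0, 0))


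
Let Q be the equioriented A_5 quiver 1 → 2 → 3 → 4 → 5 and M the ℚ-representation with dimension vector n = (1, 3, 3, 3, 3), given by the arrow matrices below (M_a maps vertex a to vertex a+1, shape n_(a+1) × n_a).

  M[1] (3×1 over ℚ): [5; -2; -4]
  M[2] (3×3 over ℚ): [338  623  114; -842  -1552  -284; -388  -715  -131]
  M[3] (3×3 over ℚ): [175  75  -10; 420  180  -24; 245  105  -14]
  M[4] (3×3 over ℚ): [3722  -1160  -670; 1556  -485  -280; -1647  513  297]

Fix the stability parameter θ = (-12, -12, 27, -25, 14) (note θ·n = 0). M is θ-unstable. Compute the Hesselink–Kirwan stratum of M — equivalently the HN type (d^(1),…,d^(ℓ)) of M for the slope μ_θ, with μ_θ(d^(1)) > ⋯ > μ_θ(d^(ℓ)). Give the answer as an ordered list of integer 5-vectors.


Interval decomposition of M: I[1,4], I[2,3]^2, I[4,5]^2, I[5,5].
HN type (ℓ=5): μ^(1)=27; μ^(2)=14; μ^(3)=1; μ^(4)=-12; μ^(5)=-25

((0, 0, 2, 0, 0); (0, 0, 0, 0, 3); (0, 0, 1, 1, 0); (1, 3, 0, 0, 0); (0, 0, 0, 2, 0))


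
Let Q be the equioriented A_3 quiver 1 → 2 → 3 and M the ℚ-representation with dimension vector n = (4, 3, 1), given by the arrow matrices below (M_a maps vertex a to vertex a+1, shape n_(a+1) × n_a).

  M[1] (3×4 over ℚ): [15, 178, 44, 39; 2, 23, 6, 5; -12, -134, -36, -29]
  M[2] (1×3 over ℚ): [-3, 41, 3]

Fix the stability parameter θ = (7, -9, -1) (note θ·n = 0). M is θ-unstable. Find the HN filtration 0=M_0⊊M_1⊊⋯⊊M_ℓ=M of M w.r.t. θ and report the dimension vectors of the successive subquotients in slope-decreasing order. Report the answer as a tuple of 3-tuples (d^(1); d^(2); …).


Barcode: M ≅ I[1,1], I[1,2]^2, I[1,3]. HN layers by μ_θ (2 steps, strictly decreasing):
  μ^(1)=7; μ^(2)=-1

((1, 0, 0); (3, 3, 1))


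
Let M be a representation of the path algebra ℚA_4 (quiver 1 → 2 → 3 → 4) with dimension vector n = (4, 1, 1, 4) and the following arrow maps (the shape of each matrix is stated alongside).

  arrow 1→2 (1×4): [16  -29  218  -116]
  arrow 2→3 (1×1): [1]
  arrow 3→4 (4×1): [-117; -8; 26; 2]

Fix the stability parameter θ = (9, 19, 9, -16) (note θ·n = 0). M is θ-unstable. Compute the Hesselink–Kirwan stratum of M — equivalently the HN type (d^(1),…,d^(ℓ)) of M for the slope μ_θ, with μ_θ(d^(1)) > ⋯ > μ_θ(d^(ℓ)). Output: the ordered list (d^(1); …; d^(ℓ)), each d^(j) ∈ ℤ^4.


Interval decomposition of M: I[1,1]^3, I[1,4], I[4,4]^3.
HN type (ℓ=3): μ^(1)=9; μ^(2)=21/4; μ^(3)=-16

((3, 0, 0, 0); (1, 1, 1, 1); (0, 0, 0, 3))


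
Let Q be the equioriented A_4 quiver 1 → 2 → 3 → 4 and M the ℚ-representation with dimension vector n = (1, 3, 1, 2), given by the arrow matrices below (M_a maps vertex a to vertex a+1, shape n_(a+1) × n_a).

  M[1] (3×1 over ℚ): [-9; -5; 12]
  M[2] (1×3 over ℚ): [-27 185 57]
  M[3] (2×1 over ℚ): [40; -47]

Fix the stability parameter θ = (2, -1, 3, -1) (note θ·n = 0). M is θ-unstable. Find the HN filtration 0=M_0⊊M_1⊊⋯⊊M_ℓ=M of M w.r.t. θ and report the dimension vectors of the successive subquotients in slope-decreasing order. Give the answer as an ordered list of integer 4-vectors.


Interval decomposition of M: I[1,4], I[2,2]^2, I[4,4].
HN type (ℓ=3): μ^(1)=1; μ^(2)=1/2; μ^(3)=-1

((0, 0, 1, 1); (1, 1, 0, 0); (0, 2, 0, 1))


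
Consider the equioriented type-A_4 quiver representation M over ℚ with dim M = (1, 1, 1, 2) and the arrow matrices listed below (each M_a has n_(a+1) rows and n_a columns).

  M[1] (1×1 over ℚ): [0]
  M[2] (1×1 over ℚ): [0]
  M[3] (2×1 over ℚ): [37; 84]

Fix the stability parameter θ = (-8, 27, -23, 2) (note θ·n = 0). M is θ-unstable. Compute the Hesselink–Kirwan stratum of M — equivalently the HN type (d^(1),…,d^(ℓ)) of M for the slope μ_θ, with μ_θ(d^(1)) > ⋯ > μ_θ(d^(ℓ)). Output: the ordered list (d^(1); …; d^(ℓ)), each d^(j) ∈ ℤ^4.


Interval decomposition of M: I[1,1], I[2,2], I[3,4], I[4,4].
HN type (ℓ=4): μ^(1)=27; μ^(2)=2; μ^(3)=-8; μ^(4)=-23

((0, 1, 0, 0); (0, 0, 0, 2); (1, 0, 0, 0); (0, 0, 1, 0))


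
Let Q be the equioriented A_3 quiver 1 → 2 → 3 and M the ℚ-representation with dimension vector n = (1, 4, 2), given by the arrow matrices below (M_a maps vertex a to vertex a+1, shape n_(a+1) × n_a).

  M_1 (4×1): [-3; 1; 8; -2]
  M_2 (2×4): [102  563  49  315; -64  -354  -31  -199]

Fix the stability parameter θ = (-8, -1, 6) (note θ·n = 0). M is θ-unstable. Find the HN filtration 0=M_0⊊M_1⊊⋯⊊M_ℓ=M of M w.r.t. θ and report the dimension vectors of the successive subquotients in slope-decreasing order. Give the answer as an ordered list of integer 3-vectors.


Via rank(M_{q-1}∘⋯∘M_p): M ≅ I[1,3], I[2,2]^2, I[2,3].
μ_θ-semistable layers: μ^(1)=6; μ^(2)=-1; μ^(3)=-8

((0, 0, 2); (0, 4, 0); (1, 0, 0))


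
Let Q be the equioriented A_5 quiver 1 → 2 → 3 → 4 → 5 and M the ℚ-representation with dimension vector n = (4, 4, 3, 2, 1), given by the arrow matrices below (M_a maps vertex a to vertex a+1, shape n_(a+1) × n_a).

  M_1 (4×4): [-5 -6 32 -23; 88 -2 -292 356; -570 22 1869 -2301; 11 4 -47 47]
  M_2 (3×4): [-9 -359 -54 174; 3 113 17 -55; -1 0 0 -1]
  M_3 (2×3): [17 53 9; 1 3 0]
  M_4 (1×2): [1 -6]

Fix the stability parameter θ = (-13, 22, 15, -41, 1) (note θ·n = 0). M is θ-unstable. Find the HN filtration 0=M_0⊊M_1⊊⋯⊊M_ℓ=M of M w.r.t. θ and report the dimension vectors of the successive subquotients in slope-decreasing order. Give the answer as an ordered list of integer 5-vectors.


Barcode: M ≅ I[1,2], I[1,3], I[1,4], I[1,5]. HN layers by μ_θ (5 steps, strictly decreasing):
  μ^(1)=22; μ^(2)=37/2; μ^(3)=1; μ^(4)=-4/3; μ^(5)=-13

((0, 1, 0, 0, 0); (0, 1, 1, 0, 0); (0, 0, 0, 0, 1); (0, 2, 2, 2, 0); (4, 0, 0, 0, 0))


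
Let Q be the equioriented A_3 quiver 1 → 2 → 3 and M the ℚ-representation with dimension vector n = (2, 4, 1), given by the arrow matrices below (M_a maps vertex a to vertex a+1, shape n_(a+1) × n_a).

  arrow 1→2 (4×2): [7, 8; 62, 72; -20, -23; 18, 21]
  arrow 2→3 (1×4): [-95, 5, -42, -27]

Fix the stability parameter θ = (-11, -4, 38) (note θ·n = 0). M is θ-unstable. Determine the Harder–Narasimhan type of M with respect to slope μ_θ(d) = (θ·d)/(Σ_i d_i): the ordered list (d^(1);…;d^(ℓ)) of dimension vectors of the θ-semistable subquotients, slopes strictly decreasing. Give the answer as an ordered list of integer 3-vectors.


Barcode: M ≅ I[1,2], I[1,3], I[2,2]^2. HN layers by μ_θ (3 steps, strictly decreasing):
  μ^(1)=38; μ^(2)=-4; μ^(3)=-11

((0, 0, 1); (0, 4, 0); (2, 0, 0))


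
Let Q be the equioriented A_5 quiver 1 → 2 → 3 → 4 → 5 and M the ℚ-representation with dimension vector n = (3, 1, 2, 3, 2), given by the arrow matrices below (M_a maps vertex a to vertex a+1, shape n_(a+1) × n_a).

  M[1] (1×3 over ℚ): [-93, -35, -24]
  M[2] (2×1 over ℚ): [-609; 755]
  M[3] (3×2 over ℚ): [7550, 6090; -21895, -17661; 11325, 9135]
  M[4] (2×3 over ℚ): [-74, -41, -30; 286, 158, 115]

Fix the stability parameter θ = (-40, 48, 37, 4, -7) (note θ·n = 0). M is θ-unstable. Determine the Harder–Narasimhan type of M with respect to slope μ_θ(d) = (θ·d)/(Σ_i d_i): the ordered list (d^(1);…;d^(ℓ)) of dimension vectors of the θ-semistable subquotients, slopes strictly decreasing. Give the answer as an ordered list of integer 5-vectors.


Barcode: M ≅ I[1,1]^2, I[1,3], I[3,5], I[4,4], I[4,5]. HN layers by μ_θ (5 steps, strictly decreasing):
  μ^(1)=85/2; μ^(2)=34/3; μ^(3)=4; μ^(4)=-3/2; μ^(5)=-40

((0, 1, 1, 0, 0); (0, 0, 1, 1, 1); (0, 0, 0, 1, 0); (0, 0, 0, 1, 1); (3, 0, 0, 0, 0))
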